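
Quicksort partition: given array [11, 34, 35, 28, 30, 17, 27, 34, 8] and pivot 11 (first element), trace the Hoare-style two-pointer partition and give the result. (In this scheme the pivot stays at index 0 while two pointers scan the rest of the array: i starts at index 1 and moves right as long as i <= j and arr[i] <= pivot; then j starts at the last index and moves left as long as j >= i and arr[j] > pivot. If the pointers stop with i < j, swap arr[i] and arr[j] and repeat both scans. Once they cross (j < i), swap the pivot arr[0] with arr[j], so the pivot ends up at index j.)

Hoare-style two-pointer partition with pivot = 11:

Initial array: [11, 34, 35, 28, 30, 17, 27, 34, 8]

Pointers start at i = 1, j = 8.
i stops at index 1 (arr[1]=34 > 11), j stops at index 8 (arr[8]=8 <= 11): swap arr[1] and arr[8], array becomes [11, 8, 35, 28, 30, 17, 27, 34, 34]
i ends at 2, j ends at 1: the pointers have crossed (j < i), so scanning stops.

Swap pivot arr[0] with arr[1] to place pivot at position 1: [8, 11, 35, 28, 30, 17, 27, 34, 34]
Pivot position: 1

After partitioning with pivot 11, the array becomes [8, 11, 35, 28, 30, 17, 27, 34, 34]. The pivot is placed at index 1. All elements to the left of the pivot are <= 11, and all elements to the right are > 11.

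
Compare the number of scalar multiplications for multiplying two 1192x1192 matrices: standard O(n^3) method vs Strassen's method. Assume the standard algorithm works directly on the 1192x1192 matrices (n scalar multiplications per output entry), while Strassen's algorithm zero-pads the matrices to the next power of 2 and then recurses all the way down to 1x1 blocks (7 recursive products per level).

Matrix multiplication for 1192x1192 matrices:

Strassen's algorithm requires power-of-2 dimensions. Pad 1192x1192 to 2048x2048 (next power of 2).

Standard algorithm: 1192^3 = 1693669888 multiplications
Strassen's algorithm: 7^(log2(2048)) = 7^11 = 1977326743 multiplications
Difference: 1693669888 - 1977326743 = -283656855 (Strassen uses MORE here due to padding overhead — for small or just-over-power-of-2 n, padding can outweigh the per-level savings)

Standard: 1693669888 multiplications (1192^3). Strassen: 1977326743 multiplications (7^11, after padding to 2048x2048). Strassen reduces 8 recursive multiplications to 7 at each level.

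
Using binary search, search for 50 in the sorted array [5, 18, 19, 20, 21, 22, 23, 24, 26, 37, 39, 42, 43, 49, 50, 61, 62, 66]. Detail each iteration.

Binary search for 50 in [5, 18, 19, 20, 21, 22, 23, 24, 26, 37, 39, 42, 43, 49, 50, 61, 62, 66]:

lo=0, hi=17, mid=8, arr[mid]=26 -> 26 < 50, search right half
lo=9, hi=17, mid=13, arr[mid]=49 -> 49 < 50, search right half
lo=14, hi=17, mid=15, arr[mid]=61 -> 61 > 50, search left half
lo=14, hi=14, mid=14, arr[mid]=50 -> Found target at index 14!

Binary search finds 50 at index 14 after 4 comparisons. The search repeatedly halves the search space by comparing with the middle element.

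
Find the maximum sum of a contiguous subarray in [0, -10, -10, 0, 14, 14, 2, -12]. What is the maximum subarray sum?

Using Kadane's algorithm on [0, -10, -10, 0, 14, 14, 2, -12]:

Scanning through the array:
Position 1 (value -10): max_ending_here = -10, max_so_far = 0
Position 2 (value -10): max_ending_here = -10, max_so_far = 0
Position 3 (value 0): max_ending_here = 0, max_so_far = 0
Position 4 (value 14): max_ending_here = 14, max_so_far = 14
Position 5 (value 14): max_ending_here = 28, max_so_far = 28
Position 6 (value 2): max_ending_here = 30, max_so_far = 30
Position 7 (value -12): max_ending_here = 18, max_so_far = 30

Maximum subarray: [0, 14, 14, 2]
Maximum sum: 30

The maximum subarray is [0, 14, 14, 2] with sum 30. This subarray runs from index 3 to index 6.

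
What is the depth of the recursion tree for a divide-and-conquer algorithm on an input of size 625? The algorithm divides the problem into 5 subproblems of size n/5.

For divide and conquer with division factor 5:

Problem sizes at each level:
Level 0: 625
Level 1: 125
Level 2: 25
Level 3: 5
Level 4: 1

The root is level 0 and the size-1 base case is level 4 (the tree spans levels 0 through 4, i.e. 5 levels counting the root), so the depth is the number of divisions: log_5(625) = 4

The recursion tree depth is log_5(625) = 4. At each level, the problem size is divided by 5, so it takes 4 divisions to reduce to a base case of size 1. The algorithm makes 5 recursive calls at each level.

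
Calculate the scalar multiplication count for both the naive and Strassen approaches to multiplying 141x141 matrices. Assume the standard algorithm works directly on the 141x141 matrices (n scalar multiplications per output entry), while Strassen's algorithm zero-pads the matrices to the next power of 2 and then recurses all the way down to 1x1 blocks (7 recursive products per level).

Matrix multiplication for 141x141 matrices:

Strassen's algorithm requires power-of-2 dimensions. Pad 141x141 to 256x256 (next power of 2).

Standard algorithm: 141^3 = 2803221 multiplications
Strassen's algorithm: 7^(log2(256)) = 7^8 = 5764801 multiplications
Difference: 2803221 - 5764801 = -2961580 (Strassen uses MORE here due to padding overhead — for small or just-over-power-of-2 n, padding can outweigh the per-level savings)

Standard: 2803221 multiplications (141^3). Strassen: 5764801 multiplications (7^8, after padding to 256x256). Strassen reduces 8 recursive multiplications to 7 at each level.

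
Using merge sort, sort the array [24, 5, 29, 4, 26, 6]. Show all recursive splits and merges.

Merge sort trace:

Split: [24, 5, 29, 4, 26, 6] -> [24, 5, 29] and [4, 26, 6]
  Split: [24, 5, 29] -> [24] and [5, 29]
    Split: [5, 29] -> [5] and [29]
    Merge: [5] + [29] -> [5, 29]
  Merge: [24] + [5, 29] -> [5, 24, 29]
  Split: [4, 26, 6] -> [4] and [26, 6]
    Split: [26, 6] -> [26] and [6]
    Merge: [26] + [6] -> [6, 26]
  Merge: [4] + [6, 26] -> [4, 6, 26]
Merge: [5, 24, 29] + [4, 6, 26] -> [4, 5, 6, 24, 26, 29]

Final sorted array: [4, 5, 6, 24, 26, 29]

The merge sort proceeds by recursively splitting the array and merging sorted halves.
After all merges, the sorted array is [4, 5, 6, 24, 26, 29].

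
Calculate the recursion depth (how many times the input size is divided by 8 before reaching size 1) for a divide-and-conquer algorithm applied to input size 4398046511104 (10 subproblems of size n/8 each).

For divide and conquer with division factor 8:

Problem sizes at each level:
Level 0: 4398046511104
Level 1: 549755813888
Level 2: 68719476736
Level 3: 8589934592
Level 4: 1073741824
Level 5: 134217728
Level 6: 16777216
Level 7: 2097152
Level 8: 262144
Level 9: 32768
Level 10: 4096
Level 11: 512
Level 12: 64
Level 13: 8
Level 14: 1

The root is level 0 and the size-1 base case is level 14 (the tree spans levels 0 through 14, i.e. 15 levels counting the root), so the depth is the number of divisions: log_8(4398046511104) = 14

The recursion tree depth is log_8(4398046511104) = 14. At each level, the problem size is divided by 8, so it takes 14 divisions to reduce to a base case of size 1. The algorithm makes 10 recursive calls at each level.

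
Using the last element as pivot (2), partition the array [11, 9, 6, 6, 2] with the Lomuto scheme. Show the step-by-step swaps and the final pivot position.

Lomuto partition with pivot = 2:

Initial array: [11, 9, 6, 6, 2]

arr[0]=11 > 2: no swap
arr[1]=9 > 2: no swap
arr[2]=6 > 2: no swap
arr[3]=6 > 2: no swap

Place pivot at position 0: [2, 9, 6, 6, 11]
Pivot position: 0

After partitioning with pivot 2, the array becomes [2, 9, 6, 6, 11]. The pivot is placed at index 0. All elements to the left of the pivot are <= 2, and all elements to the right are > 2.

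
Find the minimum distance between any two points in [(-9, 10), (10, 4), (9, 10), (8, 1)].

Computing all pairwise distances among 4 points:

d((-9, 10), (10, 4)) = 19.9249
d((-9, 10), (9, 10)) = 18.0
d((-9, 10), (8, 1)) = 19.2354
d((10, 4), (9, 10)) = 6.0828
d((10, 4), (8, 1)) = 3.6056 <-- minimum
d((9, 10), (8, 1)) = 9.0554

Closest pair: (10, 4) and (8, 1) with distance 3.6056

The closest pair is (10, 4) and (8, 1) with Euclidean distance 3.6056. For 4 points, brute-force pairwise comparison is shown above. For large n, the divide-and-conquer algorithm (sort by x, recurse on halves, check the dividing strip) achieves O(n log n).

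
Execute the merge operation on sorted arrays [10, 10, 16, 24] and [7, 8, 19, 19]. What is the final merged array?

Merging process:

Compare 10 vs 7: take 7 from right. Merged: [7]
Compare 10 vs 8: take 8 from right. Merged: [7, 8]
Compare 10 vs 19: take 10 from left. Merged: [7, 8, 10]
Compare 10 vs 19: take 10 from left. Merged: [7, 8, 10, 10]
Compare 16 vs 19: take 16 from left. Merged: [7, 8, 10, 10, 16]
Compare 24 vs 19: take 19 from right. Merged: [7, 8, 10, 10, 16, 19]
Compare 24 vs 19: take 19 from right. Merged: [7, 8, 10, 10, 16, 19, 19]
Append remaining from left: [24]. Merged: [7, 8, 10, 10, 16, 19, 19, 24]

Final merged array: [7, 8, 10, 10, 16, 19, 19, 24]
Total comparisons: 7

The merged array is [7, 8, 10, 10, 16, 19, 19, 24], requiring 7 comparisons. The merge step runs in O(n) time where n is the total number of elements.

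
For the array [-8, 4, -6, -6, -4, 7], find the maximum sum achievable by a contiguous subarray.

Using Kadane's algorithm on [-8, 4, -6, -6, -4, 7]:

Scanning through the array:
Position 1 (value 4): max_ending_here = 4, max_so_far = 4
Position 2 (value -6): max_ending_here = -2, max_so_far = 4
Position 3 (value -6): max_ending_here = -6, max_so_far = 4
Position 4 (value -4): max_ending_here = -4, max_so_far = 4
Position 5 (value 7): max_ending_here = 7, max_so_far = 7

Maximum subarray: [7]
Maximum sum: 7

The maximum subarray is [7] with sum 7. This subarray runs from index 5 to index 5.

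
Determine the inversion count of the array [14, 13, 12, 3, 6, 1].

Finding inversions in [14, 13, 12, 3, 6, 1]:

(0, 1): arr[0]=14 > arr[1]=13
(0, 2): arr[0]=14 > arr[2]=12
(0, 3): arr[0]=14 > arr[3]=3
(0, 4): arr[0]=14 > arr[4]=6
(0, 5): arr[0]=14 > arr[5]=1
(1, 2): arr[1]=13 > arr[2]=12
(1, 3): arr[1]=13 > arr[3]=3
(1, 4): arr[1]=13 > arr[4]=6
(1, 5): arr[1]=13 > arr[5]=1
(2, 3): arr[2]=12 > arr[3]=3
(2, 4): arr[2]=12 > arr[4]=6
(2, 5): arr[2]=12 > arr[5]=1
(3, 5): arr[3]=3 > arr[5]=1
(4, 5): arr[4]=6 > arr[5]=1

Total inversions: 14

The array has 14 inversion(s): (0,1), (0,2), (0,3), (0,4), (0,5), (1,2), (1,3), (1,4), (1,5), (2,3), (2,4), (2,5), (3,5), (4,5). Each pair (i,j) satisfies i < j and arr[i] > arr[j].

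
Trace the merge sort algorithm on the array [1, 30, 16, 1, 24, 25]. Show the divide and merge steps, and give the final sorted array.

Merge sort trace:

Split: [1, 30, 16, 1, 24, 25] -> [1, 30, 16] and [1, 24, 25]
  Split: [1, 30, 16] -> [1] and [30, 16]
    Split: [30, 16] -> [30] and [16]
    Merge: [30] + [16] -> [16, 30]
  Merge: [1] + [16, 30] -> [1, 16, 30]
  Split: [1, 24, 25] -> [1] and [24, 25]
    Split: [24, 25] -> [24] and [25]
    Merge: [24] + [25] -> [24, 25]
  Merge: [1] + [24, 25] -> [1, 24, 25]
Merge: [1, 16, 30] + [1, 24, 25] -> [1, 1, 16, 24, 25, 30]

Final sorted array: [1, 1, 16, 24, 25, 30]

The merge sort proceeds by recursively splitting the array and merging sorted halves.
After all merges, the sorted array is [1, 1, 16, 24, 25, 30].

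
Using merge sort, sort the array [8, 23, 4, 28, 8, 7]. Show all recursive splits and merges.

Merge sort trace:

Split: [8, 23, 4, 28, 8, 7] -> [8, 23, 4] and [28, 8, 7]
  Split: [8, 23, 4] -> [8] and [23, 4]
    Split: [23, 4] -> [23] and [4]
    Merge: [23] + [4] -> [4, 23]
  Merge: [8] + [4, 23] -> [4, 8, 23]
  Split: [28, 8, 7] -> [28] and [8, 7]
    Split: [8, 7] -> [8] and [7]
    Merge: [8] + [7] -> [7, 8]
  Merge: [28] + [7, 8] -> [7, 8, 28]
Merge: [4, 8, 23] + [7, 8, 28] -> [4, 7, 8, 8, 23, 28]

Final sorted array: [4, 7, 8, 8, 23, 28]

The merge sort proceeds by recursively splitting the array and merging sorted halves.
After all merges, the sorted array is [4, 7, 8, 8, 23, 28].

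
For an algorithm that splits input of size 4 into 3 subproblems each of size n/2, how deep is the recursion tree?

For divide and conquer with division factor 2:

Problem sizes at each level:
Level 0: 4
Level 1: 2
Level 2: 1

The root is level 0 and the size-1 base case is level 2 (the tree spans levels 0 through 2, i.e. 3 levels counting the root), so the depth is the number of divisions: log_2(4) = 2

The recursion tree depth is log_2(4) = 2. At each level, the problem size is divided by 2, so it takes 2 divisions to reduce to a base case of size 1. The algorithm makes 3 recursive calls at each level.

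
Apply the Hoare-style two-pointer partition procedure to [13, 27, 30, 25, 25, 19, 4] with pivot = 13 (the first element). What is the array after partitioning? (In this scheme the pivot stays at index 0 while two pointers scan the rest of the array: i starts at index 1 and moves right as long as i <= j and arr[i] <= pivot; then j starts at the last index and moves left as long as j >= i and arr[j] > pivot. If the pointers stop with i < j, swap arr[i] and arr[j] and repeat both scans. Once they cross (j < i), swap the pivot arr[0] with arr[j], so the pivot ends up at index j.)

Hoare-style two-pointer partition with pivot = 13:

Initial array: [13, 27, 30, 25, 25, 19, 4]

Pointers start at i = 1, j = 6.
i stops at index 1 (arr[1]=27 > 13), j stops at index 6 (arr[6]=4 <= 13): swap arr[1] and arr[6], array becomes [13, 4, 30, 25, 25, 19, 27]
i ends at 2, j ends at 1: the pointers have crossed (j < i), so scanning stops.

Swap pivot arr[0] with arr[1] to place pivot at position 1: [4, 13, 30, 25, 25, 19, 27]
Pivot position: 1

After partitioning with pivot 13, the array becomes [4, 13, 30, 25, 25, 19, 27]. The pivot is placed at index 1. All elements to the left of the pivot are <= 13, and all elements to the right are > 13.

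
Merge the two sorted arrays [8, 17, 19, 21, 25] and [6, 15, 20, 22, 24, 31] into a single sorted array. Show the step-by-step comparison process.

Merging process:

Compare 8 vs 6: take 6 from right. Merged: [6]
Compare 8 vs 15: take 8 from left. Merged: [6, 8]
Compare 17 vs 15: take 15 from right. Merged: [6, 8, 15]
Compare 17 vs 20: take 17 from left. Merged: [6, 8, 15, 17]
Compare 19 vs 20: take 19 from left. Merged: [6, 8, 15, 17, 19]
Compare 21 vs 20: take 20 from right. Merged: [6, 8, 15, 17, 19, 20]
Compare 21 vs 22: take 21 from left. Merged: [6, 8, 15, 17, 19, 20, 21]
Compare 25 vs 22: take 22 from right. Merged: [6, 8, 15, 17, 19, 20, 21, 22]
Compare 25 vs 24: take 24 from right. Merged: [6, 8, 15, 17, 19, 20, 21, 22, 24]
Compare 25 vs 31: take 25 from left. Merged: [6, 8, 15, 17, 19, 20, 21, 22, 24, 25]
Append remaining from right: [31]. Merged: [6, 8, 15, 17, 19, 20, 21, 22, 24, 25, 31]

Final merged array: [6, 8, 15, 17, 19, 20, 21, 22, 24, 25, 31]
Total comparisons: 10

The merged array is [6, 8, 15, 17, 19, 20, 21, 22, 24, 25, 31], requiring 10 comparisons. The merge step runs in O(n) time where n is the total number of elements.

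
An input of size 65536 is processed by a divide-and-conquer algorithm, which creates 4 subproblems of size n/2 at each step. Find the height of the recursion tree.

For divide and conquer with division factor 2:

Problem sizes at each level:
Level 0: 65536
Level 1: 32768
Level 2: 16384
Level 3: 8192
Level 4: 4096
Level 5: 2048
Level 6: 1024
Level 7: 512
Level 8: 256
Level 9: 128
Level 10: 64
Level 11: 32
Level 12: 16
Level 13: 8
Level 14: 4
Level 15: 2
Level 16: 1

The root is level 0 and the size-1 base case is level 16 (the tree spans levels 0 through 16, i.e. 17 levels counting the root), so the depth is the number of divisions: log_2(65536) = 16

The recursion tree depth is log_2(65536) = 16. At each level, the problem size is divided by 2, so it takes 16 divisions to reduce to a base case of size 1. The algorithm makes 4 recursive calls at each level.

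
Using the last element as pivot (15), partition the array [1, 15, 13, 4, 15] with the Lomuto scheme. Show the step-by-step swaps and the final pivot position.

Lomuto partition with pivot = 15:

Initial array: [1, 15, 13, 4, 15]

arr[0]=1 <= 15: swap with position 0, array becomes [1, 15, 13, 4, 15]
arr[1]=15 <= 15: swap with position 1, array becomes [1, 15, 13, 4, 15]
arr[2]=13 <= 15: swap with position 2, array becomes [1, 15, 13, 4, 15]
arr[3]=4 <= 15: swap with position 3, array becomes [1, 15, 13, 4, 15]

Place pivot at position 4: [1, 15, 13, 4, 15]
Pivot position: 4

After partitioning with pivot 15, the array becomes [1, 15, 13, 4, 15]. The pivot is placed at index 4. All elements to the left of the pivot are <= 15, and all elements to the right are > 15.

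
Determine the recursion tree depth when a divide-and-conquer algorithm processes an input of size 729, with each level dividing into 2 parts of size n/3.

For divide and conquer with division factor 3:

Problem sizes at each level:
Level 0: 729
Level 1: 243
Level 2: 81
Level 3: 27
Level 4: 9
Level 5: 3
Level 6: 1

The root is level 0 and the size-1 base case is level 6 (the tree spans levels 0 through 6, i.e. 7 levels counting the root), so the depth is the number of divisions: log_3(729) = 6

The recursion tree depth is log_3(729) = 6. At each level, the problem size is divided by 3, so it takes 6 divisions to reduce to a base case of size 1. The algorithm makes 2 recursive calls at each level.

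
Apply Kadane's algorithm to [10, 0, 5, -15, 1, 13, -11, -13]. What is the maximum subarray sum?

Using Kadane's algorithm on [10, 0, 5, -15, 1, 13, -11, -13]:

Scanning through the array:
Position 1 (value 0): max_ending_here = 10, max_so_far = 10
Position 2 (value 5): max_ending_here = 15, max_so_far = 15
Position 3 (value -15): max_ending_here = 0, max_so_far = 15
Position 4 (value 1): max_ending_here = 1, max_so_far = 15
Position 5 (value 13): max_ending_here = 14, max_so_far = 15
Position 6 (value -11): max_ending_here = 3, max_so_far = 15
Position 7 (value -13): max_ending_here = -10, max_so_far = 15

Maximum subarray: [10, 0, 5]
Maximum sum: 15

The maximum subarray is [10, 0, 5] with sum 15. This subarray runs from index 0 to index 2.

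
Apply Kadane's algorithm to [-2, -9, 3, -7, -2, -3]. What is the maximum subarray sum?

Using Kadane's algorithm on [-2, -9, 3, -7, -2, -3]:

Scanning through the array:
Position 1 (value -9): max_ending_here = -9, max_so_far = -2
Position 2 (value 3): max_ending_here = 3, max_so_far = 3
Position 3 (value -7): max_ending_here = -4, max_so_far = 3
Position 4 (value -2): max_ending_here = -2, max_so_far = 3
Position 5 (value -3): max_ending_here = -3, max_so_far = 3

Maximum subarray: [3]
Maximum sum: 3

The maximum subarray is [3] with sum 3. This subarray runs from index 2 to index 2.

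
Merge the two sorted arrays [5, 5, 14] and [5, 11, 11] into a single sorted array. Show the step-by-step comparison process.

Merging process:

Compare 5 vs 5: take 5 from left. Merged: [5]
Compare 5 vs 5: take 5 from left. Merged: [5, 5]
Compare 14 vs 5: take 5 from right. Merged: [5, 5, 5]
Compare 14 vs 11: take 11 from right. Merged: [5, 5, 5, 11]
Compare 14 vs 11: take 11 from right. Merged: [5, 5, 5, 11, 11]
Append remaining from left: [14]. Merged: [5, 5, 5, 11, 11, 14]

Final merged array: [5, 5, 5, 11, 11, 14]
Total comparisons: 5

The merged array is [5, 5, 5, 11, 11, 14], requiring 5 comparisons. The merge step runs in O(n) time where n is the total number of elements.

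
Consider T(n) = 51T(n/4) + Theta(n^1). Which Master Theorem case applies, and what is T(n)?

Master Theorem for T(n) = 51T(n/4) + O(n^1):

a = 51, b = 4, c = 1
log_b(a) = log_4(51) = 2.8362

Case 1: c = 1 < log_4(51) = 2.8362
T(n) = O(n^(log_4 51))

For T(n) = 51T(n/4) + O(n^1): log_4(51) = 2.8362. This is Case 1 of the Master Theorem (c < log_b(a), work dominated by leaves), giving O(n^(log_4 51)).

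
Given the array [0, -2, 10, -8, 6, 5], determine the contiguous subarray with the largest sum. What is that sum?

Using Kadane's algorithm on [0, -2, 10, -8, 6, 5]:

Scanning through the array:
Position 1 (value -2): max_ending_here = -2, max_so_far = 0
Position 2 (value 10): max_ending_here = 10, max_so_far = 10
Position 3 (value -8): max_ending_here = 2, max_so_far = 10
Position 4 (value 6): max_ending_here = 8, max_so_far = 10
Position 5 (value 5): max_ending_here = 13, max_so_far = 13

Maximum subarray: [10, -8, 6, 5]
Maximum sum: 13

The maximum subarray is [10, -8, 6, 5] with sum 13. This subarray runs from index 2 to index 5.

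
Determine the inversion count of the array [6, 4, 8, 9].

Finding inversions in [6, 4, 8, 9]:

(0, 1): arr[0]=6 > arr[1]=4

Total inversions: 1

The array has 1 inversion(s): (0,1). Each pair (i,j) satisfies i < j and arr[i] > arr[j].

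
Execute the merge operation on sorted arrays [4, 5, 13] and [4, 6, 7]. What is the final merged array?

Merging process:

Compare 4 vs 4: take 4 from left. Merged: [4]
Compare 5 vs 4: take 4 from right. Merged: [4, 4]
Compare 5 vs 6: take 5 from left. Merged: [4, 4, 5]
Compare 13 vs 6: take 6 from right. Merged: [4, 4, 5, 6]
Compare 13 vs 7: take 7 from right. Merged: [4, 4, 5, 6, 7]
Append remaining from left: [13]. Merged: [4, 4, 5, 6, 7, 13]

Final merged array: [4, 4, 5, 6, 7, 13]
Total comparisons: 5

The merged array is [4, 4, 5, 6, 7, 13], requiring 5 comparisons. The merge step runs in O(n) time where n is the total number of elements.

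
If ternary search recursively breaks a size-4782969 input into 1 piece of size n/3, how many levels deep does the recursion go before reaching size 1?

For divide and conquer with division factor 3:

Problem sizes at each level:
Level 0: 4782969
Level 1: 1594323
Level 2: 531441
Level 3: 177147
Level 4: 59049
Level 5: 19683
Level 6: 6561
Level 7: 2187
Level 8: 729
Level 9: 243
Level 10: 81
Level 11: 27
Level 12: 9
Level 13: 3
Level 14: 1

The root is level 0 and the size-1 base case is level 14 (the tree spans levels 0 through 14, i.e. 15 levels counting the root), so the depth is the number of divisions: log_3(4782969) = 14

The recursion tree depth is log_3(4782969) = 14. At each level, the problem size is divided by 3, so it takes 14 divisions to reduce to a base case of size 1. The algorithm makes 1 recursive call at each level.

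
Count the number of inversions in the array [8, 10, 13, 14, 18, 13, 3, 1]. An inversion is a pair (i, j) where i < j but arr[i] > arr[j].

Finding inversions in [8, 10, 13, 14, 18, 13, 3, 1]:

(0, 6): arr[0]=8 > arr[6]=3
(0, 7): arr[0]=8 > arr[7]=1
(1, 6): arr[1]=10 > arr[6]=3
(1, 7): arr[1]=10 > arr[7]=1
(2, 6): arr[2]=13 > arr[6]=3
(2, 7): arr[2]=13 > arr[7]=1
(3, 5): arr[3]=14 > arr[5]=13
(3, 6): arr[3]=14 > arr[6]=3
(3, 7): arr[3]=14 > arr[7]=1
(4, 5): arr[4]=18 > arr[5]=13
(4, 6): arr[4]=18 > arr[6]=3
(4, 7): arr[4]=18 > arr[7]=1
(5, 6): arr[5]=13 > arr[6]=3
(5, 7): arr[5]=13 > arr[7]=1
(6, 7): arr[6]=3 > arr[7]=1

Total inversions: 15

The array has 15 inversion(s): (0,6), (0,7), (1,6), (1,7), (2,6), (2,7), (3,5), (3,6), (3,7), (4,5), (4,6), (4,7), (5,6), (5,7), (6,7). Each pair (i,j) satisfies i < j and arr[i] > arr[j].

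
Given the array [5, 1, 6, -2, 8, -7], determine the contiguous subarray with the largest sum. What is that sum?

Using Kadane's algorithm on [5, 1, 6, -2, 8, -7]:

Scanning through the array:
Position 1 (value 1): max_ending_here = 6, max_so_far = 6
Position 2 (value 6): max_ending_here = 12, max_so_far = 12
Position 3 (value -2): max_ending_here = 10, max_so_far = 12
Position 4 (value 8): max_ending_here = 18, max_so_far = 18
Position 5 (value -7): max_ending_here = 11, max_so_far = 18

Maximum subarray: [5, 1, 6, -2, 8]
Maximum sum: 18

The maximum subarray is [5, 1, 6, -2, 8] with sum 18. This subarray runs from index 0 to index 4.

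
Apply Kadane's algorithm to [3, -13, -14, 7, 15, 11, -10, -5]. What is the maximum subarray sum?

Using Kadane's algorithm on [3, -13, -14, 7, 15, 11, -10, -5]:

Scanning through the array:
Position 1 (value -13): max_ending_here = -10, max_so_far = 3
Position 2 (value -14): max_ending_here = -14, max_so_far = 3
Position 3 (value 7): max_ending_here = 7, max_so_far = 7
Position 4 (value 15): max_ending_here = 22, max_so_far = 22
Position 5 (value 11): max_ending_here = 33, max_so_far = 33
Position 6 (value -10): max_ending_here = 23, max_so_far = 33
Position 7 (value -5): max_ending_here = 18, max_so_far = 33

Maximum subarray: [7, 15, 11]
Maximum sum: 33

The maximum subarray is [7, 15, 11] with sum 33. This subarray runs from index 3 to index 5.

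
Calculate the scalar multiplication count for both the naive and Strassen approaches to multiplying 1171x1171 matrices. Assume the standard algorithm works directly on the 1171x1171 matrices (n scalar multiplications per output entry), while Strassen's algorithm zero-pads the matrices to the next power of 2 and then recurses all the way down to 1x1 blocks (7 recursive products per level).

Matrix multiplication for 1171x1171 matrices:

Strassen's algorithm requires power-of-2 dimensions. Pad 1171x1171 to 2048x2048 (next power of 2).

Standard algorithm: 1171^3 = 1605723211 multiplications
Strassen's algorithm: 7^(log2(2048)) = 7^11 = 1977326743 multiplications
Difference: 1605723211 - 1977326743 = -371603532 (Strassen uses MORE here due to padding overhead — for small or just-over-power-of-2 n, padding can outweigh the per-level savings)

Standard: 1605723211 multiplications (1171^3). Strassen: 1977326743 multiplications (7^11, after padding to 2048x2048). Strassen reduces 8 recursive multiplications to 7 at each level.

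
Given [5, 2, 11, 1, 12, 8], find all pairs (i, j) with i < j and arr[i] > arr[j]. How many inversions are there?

Finding inversions in [5, 2, 11, 1, 12, 8]:

(0, 1): arr[0]=5 > arr[1]=2
(0, 3): arr[0]=5 > arr[3]=1
(1, 3): arr[1]=2 > arr[3]=1
(2, 3): arr[2]=11 > arr[3]=1
(2, 5): arr[2]=11 > arr[5]=8
(4, 5): arr[4]=12 > arr[5]=8

Total inversions: 6

The array has 6 inversion(s): (0,1), (0,3), (1,3), (2,3), (2,5), (4,5). Each pair (i,j) satisfies i < j and arr[i] > arr[j].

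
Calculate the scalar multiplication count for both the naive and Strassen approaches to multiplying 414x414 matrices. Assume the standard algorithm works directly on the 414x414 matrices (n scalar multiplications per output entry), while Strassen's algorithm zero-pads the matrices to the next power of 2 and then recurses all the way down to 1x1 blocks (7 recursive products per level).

Matrix multiplication for 414x414 matrices:

Strassen's algorithm requires power-of-2 dimensions. Pad 414x414 to 512x512 (next power of 2).

Standard algorithm: 414^3 = 70957944 multiplications
Strassen's algorithm: 7^(log2(512)) = 7^9 = 40353607 multiplications
Savings: 70957944 - 40353607 = 30604337 multiplications

Standard: 70957944 multiplications (414^3). Strassen: 40353607 multiplications (7^9, after padding to 512x512). Strassen reduces 8 recursive multiplications to 7 at each level.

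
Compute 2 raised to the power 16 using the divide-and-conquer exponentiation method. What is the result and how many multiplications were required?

Computing 2^16 by squaring (build up from 2^1; each line after the first costs one multiplication):

2^1 = 2
2^2 = (2^1)^2 = 2^2 = 4
2^4 = (2^2)^2 = 4^2 = 16
2^8 = (2^4)^2 = 16^2 = 256
2^16 = (2^8)^2 = 256^2 = 65536

Result: 65536
Multiplications needed: 4 (4 lines after 2^1)

2^16 = 65536. Using exponentiation by squaring, this requires 4 multiplications. The key idea: if the exponent is even, square the half-power; if odd, multiply by the base once.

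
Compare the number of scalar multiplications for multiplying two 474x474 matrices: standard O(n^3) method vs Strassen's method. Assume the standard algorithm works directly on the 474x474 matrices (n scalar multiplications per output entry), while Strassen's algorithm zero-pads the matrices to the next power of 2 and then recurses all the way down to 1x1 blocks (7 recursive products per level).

Matrix multiplication for 474x474 matrices:

Strassen's algorithm requires power-of-2 dimensions. Pad 474x474 to 512x512 (next power of 2).

Standard algorithm: 474^3 = 106496424 multiplications
Strassen's algorithm: 7^(log2(512)) = 7^9 = 40353607 multiplications
Savings: 106496424 - 40353607 = 66142817 multiplications

Standard: 106496424 multiplications (474^3). Strassen: 40353607 multiplications (7^9, after padding to 512x512). Strassen reduces 8 recursive multiplications to 7 at each level.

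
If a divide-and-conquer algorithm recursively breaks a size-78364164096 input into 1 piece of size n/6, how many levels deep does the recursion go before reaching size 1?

For divide and conquer with division factor 6:

Problem sizes at each level:
Level 0: 78364164096
Level 1: 13060694016
Level 2: 2176782336
Level 3: 362797056
Level 4: 60466176
Level 5: 10077696
Level 6: 1679616
Level 7: 279936
Level 8: 46656
Level 9: 7776
Level 10: 1296
Level 11: 216
Level 12: 36
Level 13: 6
Level 14: 1

The root is level 0 and the size-1 base case is level 14 (the tree spans levels 0 through 14, i.e. 15 levels counting the root), so the depth is the number of divisions: log_6(78364164096) = 14

The recursion tree depth is log_6(78364164096) = 14. At each level, the problem size is divided by 6, so it takes 14 divisions to reduce to a base case of size 1. The algorithm makes 1 recursive call at each level.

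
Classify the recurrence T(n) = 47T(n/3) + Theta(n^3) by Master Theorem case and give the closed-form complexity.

Master Theorem for T(n) = 47T(n/3) + O(n^3):

a = 47, b = 3, c = 3
log_b(a) = log_3(47) = 3.5046

Case 1: c = 3 < log_3(47) = 3.5046
T(n) = O(n^(log_3 47))

For T(n) = 47T(n/3) + O(n^3): log_3(47) = 3.5046. This is Case 1 of the Master Theorem (c < log_b(a), work dominated by leaves), giving O(n^(log_3 47)).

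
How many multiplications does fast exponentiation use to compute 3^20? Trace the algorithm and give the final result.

Computing 3^20 by squaring (build up from 3^1; each line after the first costs one multiplication):

3^1 = 3
3^2 = (3^1)^2 = 3^2 = 9
3^4 = (3^2)^2 = 9^2 = 81
3^5 = 3 * 3^4 = 3 * 81 = 243
3^10 = (3^5)^2 = 243^2 = 59049
3^20 = (3^10)^2 = 59049^2 = 3486784401

Result: 3486784401
Multiplications needed: 5 (5 lines after 3^1)

3^20 = 3486784401. Using exponentiation by squaring, this requires 5 multiplications. The key idea: if the exponent is even, square the half-power; if odd, multiply by the base once.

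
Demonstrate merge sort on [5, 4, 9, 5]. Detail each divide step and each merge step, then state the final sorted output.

Merge sort trace:

Split: [5, 4, 9, 5] -> [5, 4] and [9, 5]
  Split: [5, 4] -> [5] and [4]
  Merge: [5] + [4] -> [4, 5]
  Split: [9, 5] -> [9] and [5]
  Merge: [9] + [5] -> [5, 9]
Merge: [4, 5] + [5, 9] -> [4, 5, 5, 9]

Final sorted array: [4, 5, 5, 9]

The merge sort proceeds by recursively splitting the array and merging sorted halves.
After all merges, the sorted array is [4, 5, 5, 9].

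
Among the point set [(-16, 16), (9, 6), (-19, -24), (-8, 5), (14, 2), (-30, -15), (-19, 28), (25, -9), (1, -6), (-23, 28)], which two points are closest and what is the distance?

Computing all pairwise distances among 10 points:

d((-16, 16), (9, 6)) = 26.9258
d((-16, 16), (-19, -24)) = 40.1123
d((-16, 16), (-8, 5)) = 13.6015
d((-16, 16), (14, 2)) = 33.1059
d((-16, 16), (-30, -15)) = 34.0147
d((-16, 16), (-19, 28)) = 12.3693
d((-16, 16), (25, -9)) = 48.0208
d((-16, 16), (1, -6)) = 27.8029
d((-16, 16), (-23, 28)) = 13.8924
d((9, 6), (-19, -24)) = 41.0366
d((9, 6), (-8, 5)) = 17.0294
d((9, 6), (14, 2)) = 6.4031
d((9, 6), (-30, -15)) = 44.2945
d((9, 6), (-19, 28)) = 35.609
d((9, 6), (25, -9)) = 21.9317
d((9, 6), (1, -6)) = 14.4222
d((9, 6), (-23, 28)) = 38.833
d((-19, -24), (-8, 5)) = 31.0161
d((-19, -24), (14, 2)) = 42.0119
d((-19, -24), (-30, -15)) = 14.2127
d((-19, -24), (-19, 28)) = 52.0
d((-19, -24), (25, -9)) = 46.4866
d((-19, -24), (1, -6)) = 26.9072
d((-19, -24), (-23, 28)) = 52.1536
d((-8, 5), (14, 2)) = 22.2036
d((-8, 5), (-30, -15)) = 29.7321
d((-8, 5), (-19, 28)) = 25.4951
d((-8, 5), (25, -9)) = 35.8469
d((-8, 5), (1, -6)) = 14.2127
d((-8, 5), (-23, 28)) = 27.4591
d((14, 2), (-30, -15)) = 47.1699
d((14, 2), (-19, 28)) = 42.0119
d((14, 2), (25, -9)) = 15.5563
d((14, 2), (1, -6)) = 15.2643
d((14, 2), (-23, 28)) = 45.2217
d((-30, -15), (-19, 28)) = 44.3847
d((-30, -15), (25, -9)) = 55.3263
d((-30, -15), (1, -6)) = 32.28
d((-30, -15), (-23, 28)) = 43.566
d((-19, 28), (25, -9)) = 57.4891
d((-19, 28), (1, -6)) = 39.4462
d((-19, 28), (-23, 28)) = 4.0 <-- minimum
d((25, -9), (1, -6)) = 24.1868
d((25, -9), (-23, 28)) = 60.6053
d((1, -6), (-23, 28)) = 41.6173

Closest pair: (-19, 28) and (-23, 28) with distance 4.0

The closest pair is (-19, 28) and (-23, 28) with Euclidean distance 4.0. For 10 points, brute-force pairwise comparison is shown above. For large n, the divide-and-conquer algorithm (sort by x, recurse on halves, check the dividing strip) achieves O(n log n).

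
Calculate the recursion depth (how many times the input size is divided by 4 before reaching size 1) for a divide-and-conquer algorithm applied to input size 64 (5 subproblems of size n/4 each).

For divide and conquer with division factor 4:

Problem sizes at each level:
Level 0: 64
Level 1: 16
Level 2: 4
Level 3: 1

The root is level 0 and the size-1 base case is level 3 (the tree spans levels 0 through 3, i.e. 4 levels counting the root), so the depth is the number of divisions: log_4(64) = 3

The recursion tree depth is log_4(64) = 3. At each level, the problem size is divided by 4, so it takes 3 divisions to reduce to a base case of size 1. The algorithm makes 5 recursive calls at each level.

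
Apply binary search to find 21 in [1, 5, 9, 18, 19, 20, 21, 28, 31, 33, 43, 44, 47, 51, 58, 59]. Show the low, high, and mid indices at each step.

Binary search for 21 in [1, 5, 9, 18, 19, 20, 21, 28, 31, 33, 43, 44, 47, 51, 58, 59]:

lo=0, hi=15, mid=7, arr[mid]=28 -> 28 > 21, search left half
lo=0, hi=6, mid=3, arr[mid]=18 -> 18 < 21, search right half
lo=4, hi=6, mid=5, arr[mid]=20 -> 20 < 21, search right half
lo=6, hi=6, mid=6, arr[mid]=21 -> Found target at index 6!

Binary search finds 21 at index 6 after 4 comparisons. The search repeatedly halves the search space by comparing with the middle element.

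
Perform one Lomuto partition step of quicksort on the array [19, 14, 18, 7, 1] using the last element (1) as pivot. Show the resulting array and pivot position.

Lomuto partition with pivot = 1:

Initial array: [19, 14, 18, 7, 1]

arr[0]=19 > 1: no swap
arr[1]=14 > 1: no swap
arr[2]=18 > 1: no swap
arr[3]=7 > 1: no swap

Place pivot at position 0: [1, 14, 18, 7, 19]
Pivot position: 0

After partitioning with pivot 1, the array becomes [1, 14, 18, 7, 19]. The pivot is placed at index 0. All elements to the left of the pivot are <= 1, and all elements to the right are > 1.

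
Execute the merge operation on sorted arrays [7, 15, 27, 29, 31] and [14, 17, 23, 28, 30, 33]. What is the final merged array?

Merging process:

Compare 7 vs 14: take 7 from left. Merged: [7]
Compare 15 vs 14: take 14 from right. Merged: [7, 14]
Compare 15 vs 17: take 15 from left. Merged: [7, 14, 15]
Compare 27 vs 17: take 17 from right. Merged: [7, 14, 15, 17]
Compare 27 vs 23: take 23 from right. Merged: [7, 14, 15, 17, 23]
Compare 27 vs 28: take 27 from left. Merged: [7, 14, 15, 17, 23, 27]
Compare 29 vs 28: take 28 from right. Merged: [7, 14, 15, 17, 23, 27, 28]
Compare 29 vs 30: take 29 from left. Merged: [7, 14, 15, 17, 23, 27, 28, 29]
Compare 31 vs 30: take 30 from right. Merged: [7, 14, 15, 17, 23, 27, 28, 29, 30]
Compare 31 vs 33: take 31 from left. Merged: [7, 14, 15, 17, 23, 27, 28, 29, 30, 31]
Append remaining from right: [33]. Merged: [7, 14, 15, 17, 23, 27, 28, 29, 30, 31, 33]

Final merged array: [7, 14, 15, 17, 23, 27, 28, 29, 30, 31, 33]
Total comparisons: 10

The merged array is [7, 14, 15, 17, 23, 27, 28, 29, 30, 31, 33], requiring 10 comparisons. The merge step runs in O(n) time where n is the total number of elements.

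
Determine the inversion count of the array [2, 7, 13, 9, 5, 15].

Finding inversions in [2, 7, 13, 9, 5, 15]:

(1, 4): arr[1]=7 > arr[4]=5
(2, 3): arr[2]=13 > arr[3]=9
(2, 4): arr[2]=13 > arr[4]=5
(3, 4): arr[3]=9 > arr[4]=5

Total inversions: 4

The array has 4 inversion(s): (1,4), (2,3), (2,4), (3,4). Each pair (i,j) satisfies i < j and arr[i] > arr[j].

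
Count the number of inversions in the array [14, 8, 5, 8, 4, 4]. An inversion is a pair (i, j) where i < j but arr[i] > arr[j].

Finding inversions in [14, 8, 5, 8, 4, 4]:

(0, 1): arr[0]=14 > arr[1]=8
(0, 2): arr[0]=14 > arr[2]=5
(0, 3): arr[0]=14 > arr[3]=8
(0, 4): arr[0]=14 > arr[4]=4
(0, 5): arr[0]=14 > arr[5]=4
(1, 2): arr[1]=8 > arr[2]=5
(1, 4): arr[1]=8 > arr[4]=4
(1, 5): arr[1]=8 > arr[5]=4
(2, 4): arr[2]=5 > arr[4]=4
(2, 5): arr[2]=5 > arr[5]=4
(3, 4): arr[3]=8 > arr[4]=4
(3, 5): arr[3]=8 > arr[5]=4

Total inversions: 12

The array has 12 inversion(s): (0,1), (0,2), (0,3), (0,4), (0,5), (1,2), (1,4), (1,5), (2,4), (2,5), (3,4), (3,5). Each pair (i,j) satisfies i < j and arr[i] > arr[j].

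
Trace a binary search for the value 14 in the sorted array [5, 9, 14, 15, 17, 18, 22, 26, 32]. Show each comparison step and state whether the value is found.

Binary search for 14 in [5, 9, 14, 15, 17, 18, 22, 26, 32]:

lo=0, hi=8, mid=4, arr[mid]=17 -> 17 > 14, search left half
lo=0, hi=3, mid=1, arr[mid]=9 -> 9 < 14, search right half
lo=2, hi=3, mid=2, arr[mid]=14 -> Found target at index 2!

Binary search finds 14 at index 2 after 3 comparisons. The search repeatedly halves the search space by comparing with the middle element.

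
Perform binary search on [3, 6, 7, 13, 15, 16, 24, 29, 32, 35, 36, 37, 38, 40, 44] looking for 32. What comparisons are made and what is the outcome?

Binary search for 32 in [3, 6, 7, 13, 15, 16, 24, 29, 32, 35, 36, 37, 38, 40, 44]:

lo=0, hi=14, mid=7, arr[mid]=29 -> 29 < 32, search right half
lo=8, hi=14, mid=11, arr[mid]=37 -> 37 > 32, search left half
lo=8, hi=10, mid=9, arr[mid]=35 -> 35 > 32, search left half
lo=8, hi=8, mid=8, arr[mid]=32 -> Found target at index 8!

Binary search finds 32 at index 8 after 4 comparisons. The search repeatedly halves the search space by comparing with the middle element.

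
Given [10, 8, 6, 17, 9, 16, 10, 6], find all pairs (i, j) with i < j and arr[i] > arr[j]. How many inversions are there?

Finding inversions in [10, 8, 6, 17, 9, 16, 10, 6]:

(0, 1): arr[0]=10 > arr[1]=8
(0, 2): arr[0]=10 > arr[2]=6
(0, 4): arr[0]=10 > arr[4]=9
(0, 7): arr[0]=10 > arr[7]=6
(1, 2): arr[1]=8 > arr[2]=6
(1, 7): arr[1]=8 > arr[7]=6
(3, 4): arr[3]=17 > arr[4]=9
(3, 5): arr[3]=17 > arr[5]=16
(3, 6): arr[3]=17 > arr[6]=10
(3, 7): arr[3]=17 > arr[7]=6
(4, 7): arr[4]=9 > arr[7]=6
(5, 6): arr[5]=16 > arr[6]=10
(5, 7): arr[5]=16 > arr[7]=6
(6, 7): arr[6]=10 > arr[7]=6

Total inversions: 14

The array has 14 inversion(s): (0,1), (0,2), (0,4), (0,7), (1,2), (1,7), (3,4), (3,5), (3,6), (3,7), (4,7), (5,6), (5,7), (6,7). Each pair (i,j) satisfies i < j and arr[i] > arr[j].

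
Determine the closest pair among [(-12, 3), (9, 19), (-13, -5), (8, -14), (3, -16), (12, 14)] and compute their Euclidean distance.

Computing all pairwise distances among 6 points:

d((-12, 3), (9, 19)) = 26.4008
d((-12, 3), (-13, -5)) = 8.0623
d((-12, 3), (8, -14)) = 26.2488
d((-12, 3), (3, -16)) = 24.2074
d((-12, 3), (12, 14)) = 26.4008
d((9, 19), (-13, -5)) = 32.5576
d((9, 19), (8, -14)) = 33.0151
d((9, 19), (3, -16)) = 35.5106
d((9, 19), (12, 14)) = 5.831
d((-13, -5), (8, -14)) = 22.8473
d((-13, -5), (3, -16)) = 19.4165
d((-13, -5), (12, 14)) = 31.4006
d((8, -14), (3, -16)) = 5.3852 <-- minimum
d((8, -14), (12, 14)) = 28.2843
d((3, -16), (12, 14)) = 31.3209

Closest pair: (8, -14) and (3, -16) with distance 5.3852

The closest pair is (8, -14) and (3, -16) with Euclidean distance 5.3852. For 6 points, brute-force pairwise comparison is shown above. For large n, the divide-and-conquer algorithm (sort by x, recurse on halves, check the dividing strip) achieves O(n log n).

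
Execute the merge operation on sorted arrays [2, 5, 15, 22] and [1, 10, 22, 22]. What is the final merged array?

Merging process:

Compare 2 vs 1: take 1 from right. Merged: [1]
Compare 2 vs 10: take 2 from left. Merged: [1, 2]
Compare 5 vs 10: take 5 from left. Merged: [1, 2, 5]
Compare 15 vs 10: take 10 from right. Merged: [1, 2, 5, 10]
Compare 15 vs 22: take 15 from left. Merged: [1, 2, 5, 10, 15]
Compare 22 vs 22: take 22 from left. Merged: [1, 2, 5, 10, 15, 22]
Append remaining from right: [22, 22]. Merged: [1, 2, 5, 10, 15, 22, 22, 22]

Final merged array: [1, 2, 5, 10, 15, 22, 22, 22]
Total comparisons: 6

The merged array is [1, 2, 5, 10, 15, 22, 22, 22], requiring 6 comparisons. The merge step runs in O(n) time where n is the total number of elements.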